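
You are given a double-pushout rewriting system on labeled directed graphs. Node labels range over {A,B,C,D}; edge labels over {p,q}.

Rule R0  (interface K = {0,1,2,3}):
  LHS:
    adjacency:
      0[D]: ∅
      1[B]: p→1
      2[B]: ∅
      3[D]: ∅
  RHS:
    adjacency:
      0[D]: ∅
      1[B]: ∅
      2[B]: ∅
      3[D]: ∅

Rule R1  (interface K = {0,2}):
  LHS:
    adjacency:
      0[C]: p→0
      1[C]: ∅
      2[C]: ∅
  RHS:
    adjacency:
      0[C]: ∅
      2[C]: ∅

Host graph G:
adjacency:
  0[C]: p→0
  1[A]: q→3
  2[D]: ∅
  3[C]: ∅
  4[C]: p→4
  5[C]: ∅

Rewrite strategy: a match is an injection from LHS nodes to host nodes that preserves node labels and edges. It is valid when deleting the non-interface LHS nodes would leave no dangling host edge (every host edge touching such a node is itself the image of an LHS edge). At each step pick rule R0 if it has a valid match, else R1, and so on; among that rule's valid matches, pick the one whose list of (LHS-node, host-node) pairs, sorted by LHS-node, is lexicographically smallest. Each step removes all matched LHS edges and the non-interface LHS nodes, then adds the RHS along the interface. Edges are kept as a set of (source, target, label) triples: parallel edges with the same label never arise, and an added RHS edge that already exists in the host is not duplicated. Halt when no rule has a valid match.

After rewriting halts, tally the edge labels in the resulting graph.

start.  V:6 E:3  edges: 0-p->0 1-q->3 4-p->4
1. fire R1 via {0↦0, 1↦5, 2↦3}  →  V:5 E:2  edges: 1-q->3 4-p->4
2. fire R1 via {0↦4, 1↦0, 2↦3}  →  V:4 E:1  edges: 1-q->3
normal form: no rule applies after step 2
NF edges: [(1, 3, 'q')]

Answer: q:1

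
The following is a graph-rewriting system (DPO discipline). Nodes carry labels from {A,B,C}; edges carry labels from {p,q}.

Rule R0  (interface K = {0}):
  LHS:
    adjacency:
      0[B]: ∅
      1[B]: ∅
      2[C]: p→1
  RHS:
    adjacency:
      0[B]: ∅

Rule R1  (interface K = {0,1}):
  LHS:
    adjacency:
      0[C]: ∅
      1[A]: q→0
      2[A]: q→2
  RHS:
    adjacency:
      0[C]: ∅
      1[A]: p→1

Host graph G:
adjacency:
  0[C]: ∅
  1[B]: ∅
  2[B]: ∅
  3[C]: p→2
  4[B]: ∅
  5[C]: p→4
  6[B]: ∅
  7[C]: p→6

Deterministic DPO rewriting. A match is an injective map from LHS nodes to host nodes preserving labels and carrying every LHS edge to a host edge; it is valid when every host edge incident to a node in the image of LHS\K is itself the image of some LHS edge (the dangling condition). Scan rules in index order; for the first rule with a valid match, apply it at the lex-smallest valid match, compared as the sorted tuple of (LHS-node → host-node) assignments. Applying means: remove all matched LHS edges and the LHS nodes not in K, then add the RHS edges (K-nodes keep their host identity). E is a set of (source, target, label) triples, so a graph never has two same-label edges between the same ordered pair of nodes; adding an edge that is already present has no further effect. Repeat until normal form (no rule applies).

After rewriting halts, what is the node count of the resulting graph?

Answer: 2

Rewrite trace:
initial: |V|=8 |E|=3  E = 3-p->2 5-p->4 7-p->6
step 1: apply R0 at {0↦1, 1↦2, 2↦3}  → |V|=6 |E|=2  E = 5-p->4 7-p->6
step 2: apply R0 at {0↦1, 1↦4, 2↦5}  → |V|=4 |E|=1  E = 7-p->6
step 3: apply R0 at {0↦1, 1↦6, 2↦7}  → |V|=2 |E|=0  E = ∅
final graph: no rule applies after step 3
NF nodes: {0:C, 1:B}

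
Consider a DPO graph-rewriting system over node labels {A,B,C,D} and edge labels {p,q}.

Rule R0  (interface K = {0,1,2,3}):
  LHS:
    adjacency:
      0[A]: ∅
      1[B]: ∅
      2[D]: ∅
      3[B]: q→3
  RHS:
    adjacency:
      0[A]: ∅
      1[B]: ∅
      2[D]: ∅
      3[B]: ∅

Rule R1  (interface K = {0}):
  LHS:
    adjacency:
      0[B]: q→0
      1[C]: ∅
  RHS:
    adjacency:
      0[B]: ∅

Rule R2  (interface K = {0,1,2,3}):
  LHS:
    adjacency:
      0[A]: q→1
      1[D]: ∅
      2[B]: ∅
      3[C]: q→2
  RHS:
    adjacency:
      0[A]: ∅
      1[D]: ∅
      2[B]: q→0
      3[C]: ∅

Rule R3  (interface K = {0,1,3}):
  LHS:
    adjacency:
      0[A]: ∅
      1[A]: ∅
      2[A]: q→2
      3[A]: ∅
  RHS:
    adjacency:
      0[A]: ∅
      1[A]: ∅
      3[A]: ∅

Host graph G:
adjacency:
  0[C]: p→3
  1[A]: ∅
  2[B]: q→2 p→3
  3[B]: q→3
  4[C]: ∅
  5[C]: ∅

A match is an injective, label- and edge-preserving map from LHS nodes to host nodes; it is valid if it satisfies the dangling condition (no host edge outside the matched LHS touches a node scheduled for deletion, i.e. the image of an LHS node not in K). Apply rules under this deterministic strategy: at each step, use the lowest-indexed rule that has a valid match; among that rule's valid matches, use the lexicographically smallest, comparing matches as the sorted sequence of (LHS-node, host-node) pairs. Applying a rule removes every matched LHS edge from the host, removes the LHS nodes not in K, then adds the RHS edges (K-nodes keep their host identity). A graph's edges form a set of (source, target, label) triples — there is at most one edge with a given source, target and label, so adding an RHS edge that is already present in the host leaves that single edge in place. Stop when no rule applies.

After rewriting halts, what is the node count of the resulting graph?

Answer: 4

Rewrite trace:
start.  V:6 E:4  edges: 0-p->3 2-q->2 2-p->3 3-q->3
1. fire R1 via {0↦2, 1↦4}  →  V:5 E:3  edges: 0-p->3 2-p->3 3-q->3
2. fire R1 via {0↦3, 1↦5}  →  V:4 E:2  edges: 0-p->3 2-p->3
normal form: no rule applies after step 2
NF nodes: {0:C, 1:A, 2:B, 3:B}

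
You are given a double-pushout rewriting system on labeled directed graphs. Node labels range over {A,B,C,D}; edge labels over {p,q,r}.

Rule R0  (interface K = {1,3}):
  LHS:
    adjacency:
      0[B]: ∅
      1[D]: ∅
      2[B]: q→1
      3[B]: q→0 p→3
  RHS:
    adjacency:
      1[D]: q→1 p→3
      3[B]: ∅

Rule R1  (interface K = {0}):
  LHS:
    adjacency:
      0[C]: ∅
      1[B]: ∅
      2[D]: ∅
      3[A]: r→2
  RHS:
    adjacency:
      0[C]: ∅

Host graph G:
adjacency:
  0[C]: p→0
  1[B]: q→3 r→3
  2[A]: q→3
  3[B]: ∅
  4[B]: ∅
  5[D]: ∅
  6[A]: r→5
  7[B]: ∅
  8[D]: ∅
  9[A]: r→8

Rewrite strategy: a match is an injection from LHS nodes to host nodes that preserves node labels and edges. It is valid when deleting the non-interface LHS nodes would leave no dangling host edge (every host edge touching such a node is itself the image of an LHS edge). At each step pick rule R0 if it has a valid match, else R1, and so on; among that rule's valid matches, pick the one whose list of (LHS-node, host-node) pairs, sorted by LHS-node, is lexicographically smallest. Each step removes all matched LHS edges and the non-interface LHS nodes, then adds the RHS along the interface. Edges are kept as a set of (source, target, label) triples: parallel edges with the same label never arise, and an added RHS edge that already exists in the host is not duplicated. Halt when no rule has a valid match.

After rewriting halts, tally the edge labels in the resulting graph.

initial: |V|=10 |E|=6  E = 0-p->0 1-q->3 1-r->3 2-q->3 6-r->5 9-r->8
step 1: apply R1 at {0↦0, 1↦4, 2↦5, 3↦6}  → |V|=7 |E|=5  E = 0-p->0 1-q->3 1-r->3 2-q->3 9-r->8
step 2: apply R1 at {0↦0, 1↦7, 2↦8, 3↦9}  → |V|=4 |E|=4  E = 0-p->0 1-q->3 1-r->3 2-q->3
halt: no rule applies after step 2
NF edges: [(0, 0, 'p'), (1, 3, 'q'), (1, 3, 'r'), (2, 3, 'q')]

Answer: p:1 q:2 r:1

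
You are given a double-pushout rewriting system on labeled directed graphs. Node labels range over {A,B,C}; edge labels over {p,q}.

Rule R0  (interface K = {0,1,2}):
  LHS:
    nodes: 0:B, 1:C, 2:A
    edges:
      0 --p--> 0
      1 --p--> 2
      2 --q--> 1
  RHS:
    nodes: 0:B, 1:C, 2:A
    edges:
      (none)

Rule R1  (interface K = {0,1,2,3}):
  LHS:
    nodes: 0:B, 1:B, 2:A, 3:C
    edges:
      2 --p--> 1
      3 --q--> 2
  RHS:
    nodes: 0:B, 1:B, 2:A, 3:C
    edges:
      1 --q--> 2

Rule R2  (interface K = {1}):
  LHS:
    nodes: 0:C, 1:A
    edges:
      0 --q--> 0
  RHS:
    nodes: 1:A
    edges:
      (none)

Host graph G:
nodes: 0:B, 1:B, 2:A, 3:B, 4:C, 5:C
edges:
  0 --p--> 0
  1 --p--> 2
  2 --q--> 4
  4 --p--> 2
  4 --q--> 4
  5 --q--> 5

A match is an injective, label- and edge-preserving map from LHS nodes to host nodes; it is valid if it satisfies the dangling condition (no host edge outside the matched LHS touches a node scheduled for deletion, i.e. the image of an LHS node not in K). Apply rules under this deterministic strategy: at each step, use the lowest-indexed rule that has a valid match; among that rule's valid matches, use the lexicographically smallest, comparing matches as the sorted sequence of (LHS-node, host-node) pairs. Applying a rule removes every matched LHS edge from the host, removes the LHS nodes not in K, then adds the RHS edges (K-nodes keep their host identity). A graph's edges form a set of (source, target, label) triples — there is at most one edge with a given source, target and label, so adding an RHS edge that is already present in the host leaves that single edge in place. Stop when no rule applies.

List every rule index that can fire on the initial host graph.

R0: 1 valid match — {0↦0, 1↦4, 2↦2}
R1: no valid match — LHS pattern not found
R2: 1 valid match — {0↦5, 1↦2}

Answer: [R0,R2]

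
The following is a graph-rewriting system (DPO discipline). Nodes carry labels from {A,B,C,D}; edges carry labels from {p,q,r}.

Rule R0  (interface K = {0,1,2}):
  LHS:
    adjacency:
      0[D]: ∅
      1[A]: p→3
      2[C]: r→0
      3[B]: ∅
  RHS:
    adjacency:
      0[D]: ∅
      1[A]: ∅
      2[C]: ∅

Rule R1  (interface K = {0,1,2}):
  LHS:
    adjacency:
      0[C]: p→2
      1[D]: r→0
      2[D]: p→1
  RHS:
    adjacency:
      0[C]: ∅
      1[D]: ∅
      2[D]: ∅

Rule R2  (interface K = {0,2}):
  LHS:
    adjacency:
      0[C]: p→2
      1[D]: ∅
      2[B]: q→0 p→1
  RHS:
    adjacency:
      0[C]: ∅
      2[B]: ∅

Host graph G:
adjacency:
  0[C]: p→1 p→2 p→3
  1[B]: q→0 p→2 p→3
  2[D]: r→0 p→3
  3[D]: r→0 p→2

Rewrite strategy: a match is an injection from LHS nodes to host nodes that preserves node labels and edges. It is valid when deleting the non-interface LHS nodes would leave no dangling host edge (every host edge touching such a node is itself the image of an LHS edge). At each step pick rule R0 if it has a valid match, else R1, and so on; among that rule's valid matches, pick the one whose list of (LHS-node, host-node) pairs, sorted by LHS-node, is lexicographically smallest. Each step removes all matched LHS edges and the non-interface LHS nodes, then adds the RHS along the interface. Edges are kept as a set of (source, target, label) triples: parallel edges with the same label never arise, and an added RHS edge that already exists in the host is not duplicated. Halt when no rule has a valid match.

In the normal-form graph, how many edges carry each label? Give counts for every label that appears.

Answer: p:1

Derivation:
initial: |V|=4 |E|=10  E = 0-p->1 0-p->2 0-p->3 1-q->0 1-p->2 1-p->3 2-r->0 2-p->3 3-r->0 3-p->2
step 1: apply R1 at {0↦0, 1↦2, 2↦3}  → |V|=4 |E|=7  E = 0-p->1 0-p->2 1-q->0 1-p->2 1-p->3 2-p->3 3-r->0
step 2: apply R1 at {0↦0, 1↦3, 2↦2}  → |V|=4 |E|=4  E = 0-p->1 1-q->0 1-p->2 1-p->3
step 3: apply R2 at {0↦0, 1↦2, 2↦1}  → |V|=3 |E|=1  E = 1-p->3
normal form: no rule applies after step 3
NF edges: [(1, 3, 'p')]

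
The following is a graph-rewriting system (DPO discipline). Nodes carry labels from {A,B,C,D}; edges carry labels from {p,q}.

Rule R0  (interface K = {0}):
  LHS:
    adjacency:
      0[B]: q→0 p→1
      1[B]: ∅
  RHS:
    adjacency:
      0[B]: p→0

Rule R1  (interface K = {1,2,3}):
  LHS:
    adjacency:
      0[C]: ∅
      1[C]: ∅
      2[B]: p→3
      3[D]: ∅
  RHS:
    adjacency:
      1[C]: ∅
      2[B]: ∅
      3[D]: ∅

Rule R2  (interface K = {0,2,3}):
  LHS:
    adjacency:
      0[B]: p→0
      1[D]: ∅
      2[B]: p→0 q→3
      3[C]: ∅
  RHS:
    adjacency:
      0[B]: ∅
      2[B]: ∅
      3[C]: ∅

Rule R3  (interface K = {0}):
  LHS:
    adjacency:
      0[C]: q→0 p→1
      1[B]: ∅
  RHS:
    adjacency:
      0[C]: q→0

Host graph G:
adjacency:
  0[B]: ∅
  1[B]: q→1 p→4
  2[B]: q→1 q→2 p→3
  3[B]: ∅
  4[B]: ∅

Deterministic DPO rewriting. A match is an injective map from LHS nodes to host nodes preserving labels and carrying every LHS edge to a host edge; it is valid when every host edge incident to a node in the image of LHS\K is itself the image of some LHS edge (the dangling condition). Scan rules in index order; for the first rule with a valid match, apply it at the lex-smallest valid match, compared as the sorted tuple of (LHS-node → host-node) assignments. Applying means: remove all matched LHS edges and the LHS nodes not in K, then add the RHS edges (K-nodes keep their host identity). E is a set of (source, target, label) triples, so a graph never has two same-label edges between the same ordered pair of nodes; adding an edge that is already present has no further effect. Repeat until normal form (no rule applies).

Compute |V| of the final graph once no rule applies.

Answer: 3

Derivation:
[0] host  ⇒  5 nodes, 5 edges  {1-q->1 1-p->4 2-q->1 2-q->2 2-p->3}
[1] R0 @ {0↦1, 1↦4}  ⇒  4 nodes, 4 edges  {1-p->1 2-q->1 2-q->2 2-p->3}
[2] R0 @ {0↦2, 1↦3}  ⇒  3 nodes, 3 edges  {1-p->1 2-q->1 2-p->2}
halt: no rule applies after step 2
NF nodes: {0:B, 1:B, 2:B}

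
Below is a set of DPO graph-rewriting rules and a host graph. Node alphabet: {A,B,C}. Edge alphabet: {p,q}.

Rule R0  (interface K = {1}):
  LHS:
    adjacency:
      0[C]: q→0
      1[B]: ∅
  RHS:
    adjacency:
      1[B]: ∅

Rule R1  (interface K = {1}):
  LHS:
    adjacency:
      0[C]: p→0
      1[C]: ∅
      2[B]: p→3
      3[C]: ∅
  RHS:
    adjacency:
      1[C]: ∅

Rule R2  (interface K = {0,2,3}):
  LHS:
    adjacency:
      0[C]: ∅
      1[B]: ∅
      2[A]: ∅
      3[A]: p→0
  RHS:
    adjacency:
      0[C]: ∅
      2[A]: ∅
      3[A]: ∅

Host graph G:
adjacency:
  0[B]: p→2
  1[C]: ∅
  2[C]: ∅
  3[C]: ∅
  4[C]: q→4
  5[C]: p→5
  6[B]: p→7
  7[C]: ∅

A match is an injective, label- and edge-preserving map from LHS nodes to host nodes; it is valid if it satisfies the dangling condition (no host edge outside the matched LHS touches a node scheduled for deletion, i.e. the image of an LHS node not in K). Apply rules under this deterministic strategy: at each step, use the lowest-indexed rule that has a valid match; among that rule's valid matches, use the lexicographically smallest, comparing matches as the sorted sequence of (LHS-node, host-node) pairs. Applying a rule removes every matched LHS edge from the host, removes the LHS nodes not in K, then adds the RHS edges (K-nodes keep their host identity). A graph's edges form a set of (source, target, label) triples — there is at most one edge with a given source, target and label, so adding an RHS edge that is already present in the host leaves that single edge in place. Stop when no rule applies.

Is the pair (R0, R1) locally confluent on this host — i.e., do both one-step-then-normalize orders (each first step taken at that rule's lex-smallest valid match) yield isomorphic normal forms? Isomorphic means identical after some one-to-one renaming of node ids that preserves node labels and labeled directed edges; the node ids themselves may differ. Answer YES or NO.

Answer: YES

Steps:
branch R0-first: apply at {0↦4, 1↦0} → |E|=3, then 1 more step(s) → NF |V|=4 |E|=1 V={1:C, 3:C, 6:B, 7:C} E=6-p->7
branch R1-first: apply at {0↦5, 1↦1, 2↦0, 3↦2} → |E|=2, then 1 more step(s) → NF |V|=4 |E|=1 V={1:C, 3:C, 6:B, 7:C} E=6-p->7
graphs isomorphic (equal up to label-preserving node renaming)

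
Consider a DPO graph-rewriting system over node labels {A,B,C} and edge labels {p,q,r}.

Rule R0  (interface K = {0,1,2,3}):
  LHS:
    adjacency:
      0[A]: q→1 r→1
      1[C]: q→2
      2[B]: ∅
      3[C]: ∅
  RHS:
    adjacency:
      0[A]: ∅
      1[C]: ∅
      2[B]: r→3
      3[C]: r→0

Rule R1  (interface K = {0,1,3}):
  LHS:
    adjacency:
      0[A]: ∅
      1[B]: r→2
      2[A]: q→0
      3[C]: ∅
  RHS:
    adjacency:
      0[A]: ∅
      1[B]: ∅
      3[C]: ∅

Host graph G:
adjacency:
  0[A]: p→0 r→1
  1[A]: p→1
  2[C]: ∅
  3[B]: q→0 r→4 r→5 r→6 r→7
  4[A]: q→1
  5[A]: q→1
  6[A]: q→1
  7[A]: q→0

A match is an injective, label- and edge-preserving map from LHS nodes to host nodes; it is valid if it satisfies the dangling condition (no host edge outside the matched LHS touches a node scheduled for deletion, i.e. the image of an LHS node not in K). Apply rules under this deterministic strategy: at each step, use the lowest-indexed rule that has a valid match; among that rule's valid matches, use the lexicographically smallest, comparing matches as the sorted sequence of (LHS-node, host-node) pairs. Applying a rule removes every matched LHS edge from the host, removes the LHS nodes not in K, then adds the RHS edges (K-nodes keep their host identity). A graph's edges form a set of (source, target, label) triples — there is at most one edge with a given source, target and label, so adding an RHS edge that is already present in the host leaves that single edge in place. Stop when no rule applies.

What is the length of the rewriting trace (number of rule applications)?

initial: |V|=8 |E|=12  E = 0-p->0 0-r->1 1-p->1 3-q->0 3-r->4 3-r->5 3-r->6 3-r->7 4-q->1 5-q->1 6-q->1 7-q->0
step 1: apply R1 at {0↦0, 1↦3, 2↦7, 3↦2}  → |V|=7 |E|=10  E = 0-p->0 0-r->1 1-p->1 3-q->0 3-r->4 3-r->5 3-r->6 4-q->1 5-q->1 6-q->1
step 2: apply R1 at {0↦1, 1↦3, 2↦4, 3↦2}  → |V|=6 |E|=8  E = 0-p->0 0-r->1 1-p->1 3-q->0 3-r->5 3-r->6 5-q->1 6-q->1
step 3: apply R1 at {0↦1, 1↦3, 2↦5, 3↦2}  → |V|=5 |E|=6  E = 0-p->0 0-r->1 1-p->1 3-q->0 3-r->6 6-q->1
step 4: apply R1 at {0↦1, 1↦3, 2↦6, 3↦2}  → |V|=4 |E|=4  E = 0-p->0 0-r->1 1-p->1 3-q->0
normal form: no rule applies after step 4

Answer: 4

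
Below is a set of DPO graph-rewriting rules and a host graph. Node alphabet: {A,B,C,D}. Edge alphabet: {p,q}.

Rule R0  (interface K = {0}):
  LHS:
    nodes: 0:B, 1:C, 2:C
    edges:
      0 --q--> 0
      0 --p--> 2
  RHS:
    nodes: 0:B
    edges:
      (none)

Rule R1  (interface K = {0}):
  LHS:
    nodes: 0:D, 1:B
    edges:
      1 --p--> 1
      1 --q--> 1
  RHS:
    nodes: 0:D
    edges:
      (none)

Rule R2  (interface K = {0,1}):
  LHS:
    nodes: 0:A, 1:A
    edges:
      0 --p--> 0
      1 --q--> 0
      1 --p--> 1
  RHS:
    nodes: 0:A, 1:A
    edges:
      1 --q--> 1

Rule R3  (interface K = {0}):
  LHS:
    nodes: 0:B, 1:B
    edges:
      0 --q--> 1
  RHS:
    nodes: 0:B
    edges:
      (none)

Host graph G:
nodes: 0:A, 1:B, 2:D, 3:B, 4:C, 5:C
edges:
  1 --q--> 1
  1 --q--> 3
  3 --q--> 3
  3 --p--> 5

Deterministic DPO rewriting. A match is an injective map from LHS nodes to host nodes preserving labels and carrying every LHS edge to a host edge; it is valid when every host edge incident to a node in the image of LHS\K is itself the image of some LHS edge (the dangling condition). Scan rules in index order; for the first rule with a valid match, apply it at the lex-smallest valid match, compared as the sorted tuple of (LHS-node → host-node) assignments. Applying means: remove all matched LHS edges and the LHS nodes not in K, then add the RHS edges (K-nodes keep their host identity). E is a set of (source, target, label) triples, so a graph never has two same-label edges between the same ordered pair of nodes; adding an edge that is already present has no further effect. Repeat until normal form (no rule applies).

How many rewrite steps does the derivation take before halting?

initial: |V|=6 |E|=4  E = 1-q->1 1-q->3 3-q->3 3-p->5
step 1: apply R0 at {0↦3, 1↦4, 2↦5}  → |V|=4 |E|=2  E = 1-q->1 1-q->3
step 2: apply R3 at {0↦1, 1↦3}  → |V|=3 |E|=1  E = 1-q->1
halt: no rule applies after step 2

Answer: 2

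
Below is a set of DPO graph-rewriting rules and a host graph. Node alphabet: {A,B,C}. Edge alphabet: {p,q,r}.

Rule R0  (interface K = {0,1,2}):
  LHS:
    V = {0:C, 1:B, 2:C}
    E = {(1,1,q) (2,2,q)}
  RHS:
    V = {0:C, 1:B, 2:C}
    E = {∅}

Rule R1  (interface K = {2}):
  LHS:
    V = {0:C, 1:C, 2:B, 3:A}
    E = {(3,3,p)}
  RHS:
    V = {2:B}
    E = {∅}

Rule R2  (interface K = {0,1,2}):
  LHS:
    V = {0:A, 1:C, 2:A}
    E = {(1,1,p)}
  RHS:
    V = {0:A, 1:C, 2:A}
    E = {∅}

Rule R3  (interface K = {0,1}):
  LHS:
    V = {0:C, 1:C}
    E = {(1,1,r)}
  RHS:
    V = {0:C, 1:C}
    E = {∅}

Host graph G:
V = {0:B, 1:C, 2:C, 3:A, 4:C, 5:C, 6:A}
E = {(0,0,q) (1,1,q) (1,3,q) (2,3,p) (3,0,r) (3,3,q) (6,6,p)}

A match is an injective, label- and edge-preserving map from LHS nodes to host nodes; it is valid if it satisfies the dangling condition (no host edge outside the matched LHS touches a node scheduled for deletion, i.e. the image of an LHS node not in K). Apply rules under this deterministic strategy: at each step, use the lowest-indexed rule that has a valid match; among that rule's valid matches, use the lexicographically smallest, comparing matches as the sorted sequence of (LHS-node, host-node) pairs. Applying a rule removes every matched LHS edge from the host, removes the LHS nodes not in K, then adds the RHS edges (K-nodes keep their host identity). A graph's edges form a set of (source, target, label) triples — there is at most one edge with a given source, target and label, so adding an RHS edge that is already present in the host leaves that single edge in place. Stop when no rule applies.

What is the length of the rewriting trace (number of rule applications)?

Answer: 2

Derivation:
start.  V:7 E:7  edges: 0-q->0 1-q->1 1-q->3 2-p->3 3-r->0 3-q->3 6-p->6
1. fire R0 via {0↦2, 1↦0, 2↦1}  →  V:7 E:5  edges: 1-q->3 2-p->3 3-r->0 3-q->3 6-p->6
2. fire R1 via {0↦4, 1↦5, 2↦0, 3↦6}  →  V:4 E:4  edges: 1-q->3 2-p->3 3-r->0 3-q->3
halt: no rule applies after step 2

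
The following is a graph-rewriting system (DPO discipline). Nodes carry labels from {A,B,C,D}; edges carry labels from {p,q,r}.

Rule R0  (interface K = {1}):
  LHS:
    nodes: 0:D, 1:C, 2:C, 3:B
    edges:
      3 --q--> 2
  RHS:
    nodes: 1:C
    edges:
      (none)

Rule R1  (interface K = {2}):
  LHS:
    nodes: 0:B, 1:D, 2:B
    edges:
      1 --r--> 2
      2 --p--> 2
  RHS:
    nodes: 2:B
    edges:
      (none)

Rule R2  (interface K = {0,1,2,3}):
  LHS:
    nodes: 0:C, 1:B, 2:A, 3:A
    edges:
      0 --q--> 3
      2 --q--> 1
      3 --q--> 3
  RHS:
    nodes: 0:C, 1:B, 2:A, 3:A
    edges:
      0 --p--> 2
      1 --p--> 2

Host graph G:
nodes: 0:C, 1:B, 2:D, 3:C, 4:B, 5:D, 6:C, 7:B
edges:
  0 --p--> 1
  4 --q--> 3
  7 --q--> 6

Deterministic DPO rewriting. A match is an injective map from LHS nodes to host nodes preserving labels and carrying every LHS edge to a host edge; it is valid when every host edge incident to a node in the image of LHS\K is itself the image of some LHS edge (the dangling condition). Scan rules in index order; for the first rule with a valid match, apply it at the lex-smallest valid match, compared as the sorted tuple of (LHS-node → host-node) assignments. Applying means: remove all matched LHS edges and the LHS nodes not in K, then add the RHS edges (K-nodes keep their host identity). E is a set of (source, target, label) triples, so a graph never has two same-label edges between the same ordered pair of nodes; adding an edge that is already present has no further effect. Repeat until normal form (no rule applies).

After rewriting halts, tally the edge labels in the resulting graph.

start.  V:8 E:3  edges: 0-p->1 4-q->3 7-q->6
1. fire R0 via {0↦2, 1↦0, 2↦3, 3↦4}  →  V:5 E:2  edges: 0-p->1 7-q->6
2. fire R0 via {0↦5, 1↦0, 2↦6, 3↦7}  →  V:2 E:1  edges: 0-p->1
normal form: no rule applies after step 2
NF edges: [(0, 1, 'p')]

Answer: p:1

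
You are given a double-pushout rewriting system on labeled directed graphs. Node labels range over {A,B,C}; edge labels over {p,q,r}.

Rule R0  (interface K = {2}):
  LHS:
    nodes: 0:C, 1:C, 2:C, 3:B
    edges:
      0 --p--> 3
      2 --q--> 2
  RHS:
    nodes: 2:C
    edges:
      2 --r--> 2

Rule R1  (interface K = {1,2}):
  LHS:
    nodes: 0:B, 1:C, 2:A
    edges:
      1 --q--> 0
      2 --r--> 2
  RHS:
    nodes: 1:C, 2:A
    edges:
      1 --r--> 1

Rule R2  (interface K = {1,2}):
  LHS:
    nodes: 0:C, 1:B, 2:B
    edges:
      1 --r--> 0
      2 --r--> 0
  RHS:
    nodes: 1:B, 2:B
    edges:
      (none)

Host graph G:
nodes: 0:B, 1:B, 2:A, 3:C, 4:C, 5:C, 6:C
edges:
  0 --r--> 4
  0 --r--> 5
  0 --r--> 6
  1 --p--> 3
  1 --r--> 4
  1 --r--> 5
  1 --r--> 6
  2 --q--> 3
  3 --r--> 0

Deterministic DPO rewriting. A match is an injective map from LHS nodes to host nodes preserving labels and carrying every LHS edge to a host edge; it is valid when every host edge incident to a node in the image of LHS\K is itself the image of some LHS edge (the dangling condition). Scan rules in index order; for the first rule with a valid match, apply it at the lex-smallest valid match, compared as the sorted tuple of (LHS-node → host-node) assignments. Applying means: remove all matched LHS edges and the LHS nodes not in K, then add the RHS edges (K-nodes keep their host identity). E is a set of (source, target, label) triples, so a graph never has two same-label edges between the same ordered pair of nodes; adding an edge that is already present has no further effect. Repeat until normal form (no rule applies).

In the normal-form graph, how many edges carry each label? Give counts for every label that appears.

Answer: p:1 q:1 r:1

Steps:
start.  V:7 E:9  edges: 0-r->4 0-r->5 0-r->6 1-p->3 1-r->4 1-r->5 1-r->6 2-q->3 3-r->0
1. fire R2 via {0↦4, 1↦0, 2↦1}  →  V:6 E:7  edges: 0-r->5 0-r->6 1-p->3 1-r->5 1-r->6 2-q->3 3-r->0
2. fire R2 via {0↦5, 1↦0, 2↦1}  →  V:5 E:5  edges: 0-r->6 1-p->3 1-r->6 2-q->3 3-r->0
3. fire R2 via {0↦6, 1↦0, 2↦1}  →  V:4 E:3  edges: 1-p->3 2-q->3 3-r->0
normal form: no rule applies after step 3
NF edges: [(1, 3, 'p'), (2, 3, 'q'), (3, 0, 'r')]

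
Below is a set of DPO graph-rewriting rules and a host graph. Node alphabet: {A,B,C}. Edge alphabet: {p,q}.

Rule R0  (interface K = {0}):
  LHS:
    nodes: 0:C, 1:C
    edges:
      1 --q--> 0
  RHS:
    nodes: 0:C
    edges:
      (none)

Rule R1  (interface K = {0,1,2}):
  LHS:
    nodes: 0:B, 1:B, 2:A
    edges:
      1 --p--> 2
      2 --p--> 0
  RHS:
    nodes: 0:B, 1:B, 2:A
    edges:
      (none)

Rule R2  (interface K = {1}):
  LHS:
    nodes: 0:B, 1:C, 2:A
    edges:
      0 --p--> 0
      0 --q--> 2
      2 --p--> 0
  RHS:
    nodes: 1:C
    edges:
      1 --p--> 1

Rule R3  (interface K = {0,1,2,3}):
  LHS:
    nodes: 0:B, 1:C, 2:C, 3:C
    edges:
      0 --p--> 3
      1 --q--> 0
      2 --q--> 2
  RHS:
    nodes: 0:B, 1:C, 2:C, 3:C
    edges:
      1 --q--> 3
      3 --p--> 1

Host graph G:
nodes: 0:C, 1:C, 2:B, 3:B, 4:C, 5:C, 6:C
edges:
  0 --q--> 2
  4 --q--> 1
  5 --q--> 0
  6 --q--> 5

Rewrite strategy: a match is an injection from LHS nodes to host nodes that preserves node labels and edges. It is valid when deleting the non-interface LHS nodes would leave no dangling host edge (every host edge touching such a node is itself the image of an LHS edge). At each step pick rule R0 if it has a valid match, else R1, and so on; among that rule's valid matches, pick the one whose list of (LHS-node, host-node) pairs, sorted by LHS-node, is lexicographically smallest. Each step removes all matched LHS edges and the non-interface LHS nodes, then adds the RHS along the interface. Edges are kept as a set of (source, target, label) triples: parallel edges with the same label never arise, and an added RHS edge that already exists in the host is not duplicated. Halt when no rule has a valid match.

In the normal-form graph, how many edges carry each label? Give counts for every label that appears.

Answer: q:1

Rewrite trace:
start.  V:7 E:4  edges: 0-q->2 4-q->1 5-q->0 6-q->5
1. fire R0 via {0↦1, 1↦4}  →  V:6 E:3  edges: 0-q->2 5-q->0 6-q->5
2. fire R0 via {0↦5, 1↦6}  →  V:5 E:2  edges: 0-q->2 5-q->0
3. fire R0 via {0↦0, 1↦5}  →  V:4 E:1  edges: 0-q->2
halt: no rule applies after step 3
NF edges: [(0, 2, 'q')]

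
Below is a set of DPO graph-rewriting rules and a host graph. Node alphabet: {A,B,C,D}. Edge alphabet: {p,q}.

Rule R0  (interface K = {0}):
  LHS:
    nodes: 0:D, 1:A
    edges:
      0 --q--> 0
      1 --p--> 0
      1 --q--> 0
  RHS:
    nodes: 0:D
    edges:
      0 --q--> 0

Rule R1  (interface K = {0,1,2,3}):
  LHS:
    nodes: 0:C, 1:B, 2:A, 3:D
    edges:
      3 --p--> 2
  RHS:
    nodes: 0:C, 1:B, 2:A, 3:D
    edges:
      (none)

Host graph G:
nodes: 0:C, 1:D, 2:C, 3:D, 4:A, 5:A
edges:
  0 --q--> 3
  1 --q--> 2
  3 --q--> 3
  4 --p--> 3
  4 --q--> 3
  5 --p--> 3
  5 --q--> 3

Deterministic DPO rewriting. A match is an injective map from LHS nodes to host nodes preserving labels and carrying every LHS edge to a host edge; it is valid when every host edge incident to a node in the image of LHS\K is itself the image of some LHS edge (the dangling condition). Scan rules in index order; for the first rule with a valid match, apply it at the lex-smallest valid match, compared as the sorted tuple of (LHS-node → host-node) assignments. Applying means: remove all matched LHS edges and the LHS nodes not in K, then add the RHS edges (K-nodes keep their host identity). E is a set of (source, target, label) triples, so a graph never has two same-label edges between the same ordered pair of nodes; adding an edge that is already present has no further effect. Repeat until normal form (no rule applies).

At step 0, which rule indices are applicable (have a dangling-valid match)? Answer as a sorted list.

R0: 2 valid matches — {0↦3, 1↦4}, {0↦3, 1↦5}
R1: no valid match — LHS pattern not found

Answer: [R0]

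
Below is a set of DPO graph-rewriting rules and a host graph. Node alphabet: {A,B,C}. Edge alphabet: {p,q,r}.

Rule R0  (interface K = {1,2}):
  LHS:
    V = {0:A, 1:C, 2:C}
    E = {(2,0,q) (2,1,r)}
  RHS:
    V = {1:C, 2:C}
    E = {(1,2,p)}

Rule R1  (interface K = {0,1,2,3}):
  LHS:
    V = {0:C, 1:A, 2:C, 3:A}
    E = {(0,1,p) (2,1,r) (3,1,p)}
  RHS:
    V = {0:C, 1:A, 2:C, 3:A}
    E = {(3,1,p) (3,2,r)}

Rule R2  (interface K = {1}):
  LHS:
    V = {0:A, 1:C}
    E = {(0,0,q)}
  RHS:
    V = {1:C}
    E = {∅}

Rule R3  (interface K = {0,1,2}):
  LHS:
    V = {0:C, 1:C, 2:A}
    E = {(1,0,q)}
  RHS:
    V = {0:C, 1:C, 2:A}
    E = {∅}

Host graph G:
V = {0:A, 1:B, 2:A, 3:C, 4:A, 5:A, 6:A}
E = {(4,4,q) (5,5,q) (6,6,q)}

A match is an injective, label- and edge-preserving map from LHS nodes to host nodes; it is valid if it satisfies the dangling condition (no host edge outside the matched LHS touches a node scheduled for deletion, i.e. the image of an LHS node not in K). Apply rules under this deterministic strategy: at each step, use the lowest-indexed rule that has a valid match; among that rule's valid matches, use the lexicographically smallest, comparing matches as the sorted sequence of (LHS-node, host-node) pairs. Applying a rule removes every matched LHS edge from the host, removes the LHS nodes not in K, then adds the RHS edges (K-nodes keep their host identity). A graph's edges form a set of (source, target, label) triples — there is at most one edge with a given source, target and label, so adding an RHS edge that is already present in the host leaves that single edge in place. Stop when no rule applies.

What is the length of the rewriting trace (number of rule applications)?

Answer: 3

Steps:
[0] host  ⇒  7 nodes, 3 edges  {4-q->4 5-q->5 6-q->6}
[1] R2 @ {0↦4, 1↦3}  ⇒  6 nodes, 2 edges  {5-q->5 6-q->6}
[2] R2 @ {0↦5, 1↦3}  ⇒  5 nodes, 1 edges  {6-q->6}
[3] R2 @ {0↦6, 1↦3}  ⇒  4 nodes, 0 edges  {∅}
halt: no rule applies after step 3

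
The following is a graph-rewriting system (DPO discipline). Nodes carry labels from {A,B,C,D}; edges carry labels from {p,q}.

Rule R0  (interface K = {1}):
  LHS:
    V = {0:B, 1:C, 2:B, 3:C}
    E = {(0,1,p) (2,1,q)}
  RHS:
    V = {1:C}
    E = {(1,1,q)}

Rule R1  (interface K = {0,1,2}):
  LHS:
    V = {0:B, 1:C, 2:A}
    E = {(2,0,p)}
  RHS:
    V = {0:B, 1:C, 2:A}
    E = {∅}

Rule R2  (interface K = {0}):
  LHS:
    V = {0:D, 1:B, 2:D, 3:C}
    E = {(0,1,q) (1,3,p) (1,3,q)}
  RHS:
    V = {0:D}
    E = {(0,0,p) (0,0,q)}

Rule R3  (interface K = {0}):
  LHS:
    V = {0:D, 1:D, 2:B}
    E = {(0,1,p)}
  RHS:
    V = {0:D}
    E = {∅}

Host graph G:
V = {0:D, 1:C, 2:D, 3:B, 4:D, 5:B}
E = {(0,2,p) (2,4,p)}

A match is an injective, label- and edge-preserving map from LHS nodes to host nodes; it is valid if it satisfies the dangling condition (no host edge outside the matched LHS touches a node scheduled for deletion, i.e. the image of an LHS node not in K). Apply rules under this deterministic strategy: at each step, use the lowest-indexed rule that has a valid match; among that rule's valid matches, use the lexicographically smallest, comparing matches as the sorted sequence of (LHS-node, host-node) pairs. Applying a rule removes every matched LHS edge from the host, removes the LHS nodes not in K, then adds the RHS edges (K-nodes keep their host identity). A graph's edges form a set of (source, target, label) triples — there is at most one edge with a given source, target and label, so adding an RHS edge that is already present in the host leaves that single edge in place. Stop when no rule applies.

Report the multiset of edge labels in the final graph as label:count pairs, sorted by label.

Answer: (no edges)

Steps:
start.  V:6 E:2  edges: 0-p->2 2-p->4
1. fire R3 via {0↦2, 1↦4, 2↦3}  →  V:4 E:1  edges: 0-p->2
2. fire R3 via {0↦0, 1↦2, 2↦5}  →  V:2 E:0  edges: ∅
normal form: no rule applies after step 2
NF edges: []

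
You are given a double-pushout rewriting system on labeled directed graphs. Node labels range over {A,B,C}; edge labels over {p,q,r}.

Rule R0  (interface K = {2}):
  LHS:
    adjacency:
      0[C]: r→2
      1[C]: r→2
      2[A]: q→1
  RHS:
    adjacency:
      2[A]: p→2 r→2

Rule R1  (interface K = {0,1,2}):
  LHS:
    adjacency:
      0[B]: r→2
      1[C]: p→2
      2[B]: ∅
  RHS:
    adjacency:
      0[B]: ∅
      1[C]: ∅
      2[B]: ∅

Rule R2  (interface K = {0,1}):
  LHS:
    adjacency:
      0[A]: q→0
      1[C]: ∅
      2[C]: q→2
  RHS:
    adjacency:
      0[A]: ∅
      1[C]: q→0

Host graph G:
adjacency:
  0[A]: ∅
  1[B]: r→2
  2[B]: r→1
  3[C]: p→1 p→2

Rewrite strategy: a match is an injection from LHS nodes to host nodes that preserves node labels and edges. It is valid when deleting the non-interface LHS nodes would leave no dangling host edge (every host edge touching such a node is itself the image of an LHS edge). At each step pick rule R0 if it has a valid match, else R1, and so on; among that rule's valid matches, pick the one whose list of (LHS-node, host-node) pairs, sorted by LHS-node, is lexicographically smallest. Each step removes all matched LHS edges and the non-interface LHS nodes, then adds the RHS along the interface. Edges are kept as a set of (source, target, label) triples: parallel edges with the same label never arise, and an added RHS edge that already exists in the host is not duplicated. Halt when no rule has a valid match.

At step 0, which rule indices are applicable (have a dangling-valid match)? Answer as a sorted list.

R0: no valid match — LHS pattern not found
R1: 2 valid matches — {0↦1, 1↦3, 2↦2}, {0↦2, 1↦3, 2↦1}
R2: no valid match — LHS pattern not found

Answer: [R1]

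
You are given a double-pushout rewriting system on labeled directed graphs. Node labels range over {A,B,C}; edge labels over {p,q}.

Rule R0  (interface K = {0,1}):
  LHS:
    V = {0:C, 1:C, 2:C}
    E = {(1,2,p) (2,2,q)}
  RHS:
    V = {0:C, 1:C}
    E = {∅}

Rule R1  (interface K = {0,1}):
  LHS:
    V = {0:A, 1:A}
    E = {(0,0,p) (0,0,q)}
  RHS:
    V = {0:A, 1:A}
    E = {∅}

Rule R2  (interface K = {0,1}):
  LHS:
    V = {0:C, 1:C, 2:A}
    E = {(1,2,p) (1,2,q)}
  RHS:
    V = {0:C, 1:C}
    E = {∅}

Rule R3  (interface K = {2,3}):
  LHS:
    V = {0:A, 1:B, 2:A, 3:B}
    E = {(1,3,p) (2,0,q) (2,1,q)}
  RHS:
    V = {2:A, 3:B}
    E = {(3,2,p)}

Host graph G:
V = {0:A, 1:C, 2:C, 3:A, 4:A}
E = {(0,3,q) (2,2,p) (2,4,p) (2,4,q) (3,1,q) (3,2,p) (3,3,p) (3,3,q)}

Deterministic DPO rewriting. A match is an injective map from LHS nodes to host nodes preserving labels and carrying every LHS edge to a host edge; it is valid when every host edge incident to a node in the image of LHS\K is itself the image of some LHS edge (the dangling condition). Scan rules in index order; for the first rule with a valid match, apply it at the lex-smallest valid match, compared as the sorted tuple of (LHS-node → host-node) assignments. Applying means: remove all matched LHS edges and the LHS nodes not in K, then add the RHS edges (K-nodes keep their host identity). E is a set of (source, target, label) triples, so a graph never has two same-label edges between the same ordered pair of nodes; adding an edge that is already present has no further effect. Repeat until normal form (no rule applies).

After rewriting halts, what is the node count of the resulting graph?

Answer: 4

Rewrite trace:
[0] host  ⇒  5 nodes, 8 edges  {0-q->3 2-p->2 2-p->4 2-q->4 3-q->1 3-p->2 3-p->3 3-q->3}
[1] R1 @ {0↦3, 1↦0}  ⇒  5 nodes, 6 edges  {0-q->3 2-p->2 2-p->4 2-q->4 3-q->1 3-p->2}
[2] R2 @ {0↦1, 1↦2, 2↦4}  ⇒  4 nodes, 4 edges  {0-q->3 2-p->2 3-q->1 3-p->2}
normal form: no rule applies after step 2
NF nodes: {0:A, 1:C, 2:C, 3:A}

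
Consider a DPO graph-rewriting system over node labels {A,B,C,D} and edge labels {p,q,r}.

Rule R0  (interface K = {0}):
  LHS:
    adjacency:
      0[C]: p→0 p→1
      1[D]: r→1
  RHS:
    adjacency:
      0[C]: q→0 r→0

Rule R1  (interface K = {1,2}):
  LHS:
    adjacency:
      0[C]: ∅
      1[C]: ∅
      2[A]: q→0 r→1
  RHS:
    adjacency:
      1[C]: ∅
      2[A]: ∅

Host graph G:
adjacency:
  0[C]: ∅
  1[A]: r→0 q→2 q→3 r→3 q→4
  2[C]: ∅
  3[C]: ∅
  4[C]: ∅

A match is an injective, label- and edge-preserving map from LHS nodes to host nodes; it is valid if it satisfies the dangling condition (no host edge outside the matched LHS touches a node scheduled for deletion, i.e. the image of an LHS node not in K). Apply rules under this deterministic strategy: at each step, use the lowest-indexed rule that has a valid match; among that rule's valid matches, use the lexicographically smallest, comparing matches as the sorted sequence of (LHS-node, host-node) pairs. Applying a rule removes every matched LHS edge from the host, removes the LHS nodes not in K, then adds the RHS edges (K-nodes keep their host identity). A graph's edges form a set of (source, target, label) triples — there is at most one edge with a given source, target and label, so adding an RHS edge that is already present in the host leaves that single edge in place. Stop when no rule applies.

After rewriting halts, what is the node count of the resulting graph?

Answer: 3

Steps:
initial: |V|=5 |E|=5  E = 1-r->0 1-q->2 1-q->3 1-r->3 1-q->4
step 1: apply R1 at {0↦2, 1↦0, 2↦1}  → |V|=4 |E|=3  E = 1-q->3 1-r->3 1-q->4
step 2: apply R1 at {0↦4, 1↦3, 2↦1}  → |V|=3 |E|=1  E = 1-q->3
halt: no rule applies after step 2
NF nodes: {0:C, 1:A, 3:C}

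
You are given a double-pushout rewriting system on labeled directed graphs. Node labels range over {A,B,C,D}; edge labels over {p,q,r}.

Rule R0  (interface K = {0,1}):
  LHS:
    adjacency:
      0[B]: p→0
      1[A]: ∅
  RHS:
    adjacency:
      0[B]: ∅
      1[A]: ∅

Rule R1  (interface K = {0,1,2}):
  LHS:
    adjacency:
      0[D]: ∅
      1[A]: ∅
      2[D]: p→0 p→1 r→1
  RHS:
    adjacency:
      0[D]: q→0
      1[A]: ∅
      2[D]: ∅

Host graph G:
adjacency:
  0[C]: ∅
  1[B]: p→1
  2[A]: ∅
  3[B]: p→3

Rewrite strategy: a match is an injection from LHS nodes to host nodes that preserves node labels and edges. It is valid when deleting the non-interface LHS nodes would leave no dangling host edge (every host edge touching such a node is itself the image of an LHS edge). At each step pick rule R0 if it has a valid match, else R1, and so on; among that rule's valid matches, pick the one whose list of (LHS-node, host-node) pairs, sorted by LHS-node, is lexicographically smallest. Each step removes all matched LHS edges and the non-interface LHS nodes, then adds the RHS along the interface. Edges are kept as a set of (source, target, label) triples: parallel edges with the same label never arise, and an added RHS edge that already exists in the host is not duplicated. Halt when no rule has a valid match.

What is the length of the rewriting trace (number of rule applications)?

Answer: 2

Derivation:
[0] host  ⇒  4 nodes, 2 edges  {1-p->1 3-p->3}
[1] R0 @ {0↦1, 1↦2}  ⇒  4 nodes, 1 edges  {3-p->3}
[2] R0 @ {0↦3, 1↦2}  ⇒  4 nodes, 0 edges  {∅}
normal form: no rule applies after step 2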